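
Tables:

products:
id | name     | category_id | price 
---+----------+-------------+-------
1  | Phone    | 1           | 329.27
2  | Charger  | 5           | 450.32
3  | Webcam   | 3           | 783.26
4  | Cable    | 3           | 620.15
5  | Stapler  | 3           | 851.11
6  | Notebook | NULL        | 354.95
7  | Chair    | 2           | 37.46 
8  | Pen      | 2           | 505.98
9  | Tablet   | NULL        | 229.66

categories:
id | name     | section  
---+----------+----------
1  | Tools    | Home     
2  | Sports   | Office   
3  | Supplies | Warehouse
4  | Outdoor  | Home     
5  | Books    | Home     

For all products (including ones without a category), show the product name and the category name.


LEFT JOIN keeps every row from products (the left table); where category_id has no match in categories, the category columns become NULL. Walk through each product:
  - product 1 (Phone): category_id=1 -> matches Tools
  - product 2 (Charger): category_id=5 -> matches Books
  - product 3 (Webcam): category_id=3 -> matches Supplies
  - product 4 (Cable): category_id=3 -> matches Supplies
  - product 5 (Stapler): category_id=3 -> matches Supplies
  - product 6 (Notebook): category_id=NULL, no match -> kept with NULL
  - product 7 (Chair): category_id=2 -> matches Sports
  - product 8 (Pen): category_id=2 -> matches Sports
  - product 9 (Tablet): category_id=NULL, no match -> kept with NULL
All 9 rows appear; 2 have NULL category.

SQL:
SELECT a.name, b.name AS category
FROM products a
LEFT JOIN categories b ON a.category_id = b.id

Result:
name     | category
---------+---------
Phone    | Tools   
Charger  | Books   
Webcam   | Supplies
Cable    | Supplies
Stapler  | Supplies
Notebook | NULL    
Chair    | Sports  
Pen      | Sports  
Tablet   | NULL    


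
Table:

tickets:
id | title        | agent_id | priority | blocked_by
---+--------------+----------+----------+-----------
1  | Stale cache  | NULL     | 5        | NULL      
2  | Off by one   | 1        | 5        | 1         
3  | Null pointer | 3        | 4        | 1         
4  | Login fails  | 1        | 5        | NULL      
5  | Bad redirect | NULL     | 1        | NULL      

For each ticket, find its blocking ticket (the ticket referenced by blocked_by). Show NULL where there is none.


This is a self-join: tickets is joined to a second copy of itself, matching each row's blocked_by to another row's id. Use LEFT JOIN so rows with blocked_by=NULL are kept.
  - ticket 1 (Stale cache): blocked_by=NULL -> NULL
  - ticket 2 (Off by one): blocked_by=1 -> Stale cache
  - ticket 3 (Null pointer): blocked_by=1 -> Stale cache
  - ticket 4 (Login fails): blocked_by=NULL -> NULL
  - ticket 5 (Bad redirect): blocked_by=NULL -> NULL

SQL:
SELECT a.title AS item, b.title AS blocked_by
FROM tickets a
LEFT JOIN tickets b ON a.blocked_by = b.id

Result:
item         | blocked_by 
-------------+------------
Stale cache  | NULL       
Off by one   | Stale cache
Null pointer | Stale cache
Login fails  | NULL       
Bad redirect | NULL       


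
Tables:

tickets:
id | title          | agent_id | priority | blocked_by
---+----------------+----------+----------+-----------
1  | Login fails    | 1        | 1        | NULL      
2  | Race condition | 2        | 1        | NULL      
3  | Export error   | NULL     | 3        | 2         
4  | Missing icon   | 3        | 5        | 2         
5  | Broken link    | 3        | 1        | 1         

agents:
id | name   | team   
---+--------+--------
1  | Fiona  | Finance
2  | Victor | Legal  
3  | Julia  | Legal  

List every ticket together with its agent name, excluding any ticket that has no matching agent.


INNER JOIN keeps only tickets rows whose agent_id matches an id in agents. Walk through each ticket:
  - ticket 1 (Login fails): agent_id=1 -> matches Fiona
  - ticket 2 (Race condition): agent_id=2 -> matches Victor
  - ticket 3 (Export error): agent_id=NULL, no match -> dropped
  - ticket 4 (Missing icon): agent_id=3 -> matches Julia
  - ticket 5 (Broken link): agent_id=3 -> matches Julia
So 1 of 5 rows is dropped.

SQL:
SELECT a.title, b.name AS agent
FROM tickets a
INNER JOIN agents b ON a.agent_id = b.id

Result:
title          | agent 
---------------+-------
Login fails    | Fiona 
Race condition | Victor
Missing icon   | Julia 
Broken link    | Julia 


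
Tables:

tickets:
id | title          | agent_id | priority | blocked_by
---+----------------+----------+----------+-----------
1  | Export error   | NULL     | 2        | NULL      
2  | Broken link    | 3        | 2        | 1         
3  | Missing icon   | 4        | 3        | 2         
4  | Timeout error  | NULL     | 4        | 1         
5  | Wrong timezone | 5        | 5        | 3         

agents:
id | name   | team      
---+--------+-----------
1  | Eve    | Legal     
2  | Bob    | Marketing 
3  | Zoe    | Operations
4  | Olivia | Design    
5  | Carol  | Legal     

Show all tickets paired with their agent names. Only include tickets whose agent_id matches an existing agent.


INNER JOIN keeps only tickets rows whose agent_id matches an id in agents. Walk through each ticket:
  - ticket 1 (Export error): agent_id=NULL, no match -> dropped
  - ticket 2 (Broken link): agent_id=3 -> matches Zoe
  - ticket 3 (Missing icon): agent_id=4 -> matches Olivia
  - ticket 4 (Timeout error): agent_id=NULL, no match -> dropped
  - ticket 5 (Wrong timezone): agent_id=5 -> matches Carol
So 2 of 5 rows are dropped.

SQL:
SELECT a.title, b.name AS agent
FROM tickets a
INNER JOIN agents b ON a.agent_id = b.id

Result:
title          | agent 
---------------+-------
Broken link    | Zoe   
Missing icon   | Olivia
Wrong timezone | Carol 


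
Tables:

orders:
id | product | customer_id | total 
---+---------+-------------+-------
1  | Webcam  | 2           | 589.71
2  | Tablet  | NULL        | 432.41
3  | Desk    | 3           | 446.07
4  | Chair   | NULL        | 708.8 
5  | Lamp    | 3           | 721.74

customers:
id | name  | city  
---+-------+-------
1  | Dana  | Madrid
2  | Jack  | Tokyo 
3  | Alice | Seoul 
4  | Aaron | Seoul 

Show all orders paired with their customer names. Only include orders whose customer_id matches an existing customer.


INNER JOIN keeps only orders rows whose customer_id matches an id in customers. Walk through each order:
  - order 1 (Webcam): customer_id=2 -> matches Jack
  - order 2 (Tablet): customer_id=NULL, no match -> dropped
  - order 3 (Desk): customer_id=3 -> matches Alice
  - order 4 (Chair): customer_id=NULL, no match -> dropped
  - order 5 (Lamp): customer_id=3 -> matches Alice
So 2 of 5 rows are dropped.

SQL:
SELECT a.product, b.name AS customer
FROM orders a
INNER JOIN customers b ON a.customer_id = b.id

Result:
product | customer
--------+---------
Webcam  | Jack    
Desk    | Alice   
Lamp    | Alice   


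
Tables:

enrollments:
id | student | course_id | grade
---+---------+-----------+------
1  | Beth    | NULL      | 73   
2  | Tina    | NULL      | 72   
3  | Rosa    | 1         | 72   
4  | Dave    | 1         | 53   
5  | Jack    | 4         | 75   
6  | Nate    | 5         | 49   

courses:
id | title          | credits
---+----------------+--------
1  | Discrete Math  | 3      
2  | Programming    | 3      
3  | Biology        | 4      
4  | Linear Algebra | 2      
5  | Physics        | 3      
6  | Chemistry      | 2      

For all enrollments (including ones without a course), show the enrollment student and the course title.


LEFT JOIN keeps every row from enrollments (the left table); where course_id has no match in courses, the course columns become NULL. Walk through each enrollment:
  - enrollment 1 (Beth): course_id=NULL, no match -> kept with NULL
  - enrollment 2 (Tina): course_id=NULL, no match -> kept with NULL
  - enrollment 3 (Rosa): course_id=1 -> matches Discrete Math
  - enrollment 4 (Dave): course_id=1 -> matches Discrete Math
  - enrollment 5 (Jack): course_id=4 -> matches Linear Algebra
  - enrollment 6 (Nate): course_id=5 -> matches Physics
All 6 rows appear; 2 have NULL course.

SQL:
SELECT a.student, b.title AS course
FROM enrollments a
LEFT JOIN courses b ON a.course_id = b.id

Result:
student | course        
--------+---------------
Beth    | NULL          
Tina    | NULL          
Rosa    | Discrete Math 
Dave    | Discrete Math 
Jack    | Linear Algebra
Nate    | Physics       


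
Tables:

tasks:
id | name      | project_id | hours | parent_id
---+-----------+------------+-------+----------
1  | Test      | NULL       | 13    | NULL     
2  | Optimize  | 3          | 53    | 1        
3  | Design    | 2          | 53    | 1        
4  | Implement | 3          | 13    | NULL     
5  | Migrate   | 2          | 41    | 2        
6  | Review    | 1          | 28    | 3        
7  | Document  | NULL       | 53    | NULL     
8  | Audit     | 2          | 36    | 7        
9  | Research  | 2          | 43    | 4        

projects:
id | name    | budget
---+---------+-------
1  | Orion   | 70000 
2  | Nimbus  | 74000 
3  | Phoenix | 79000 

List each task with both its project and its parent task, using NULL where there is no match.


Two LEFT JOINs from the same base table tasks: one to projects via project_id, one to tasks itself via parent_id. Both are LEFT so every task is preserved.
Match against projects:
  - task 1 (Test): project_id=NULL, no match -> kept with NULL
  - task 2 (Optimize): project_id=3 -> matches Phoenix
  - task 3 (Design): project_id=2 -> matches Nimbus
  - task 4 (Implement): project_id=3 -> matches Phoenix
  - task 5 (Migrate): project_id=2 -> matches Nimbus
  - task 6 (Review): project_id=1 -> matches Orion
  - task 7 (Document): project_id=NULL, no match -> kept with NULL
  - task 8 (Audit): project_id=2 -> matches Nimbus
  - task 9 (Research): project_id=2 -> matches Nimbus
Match against tasks (self):
  - task 1 (Test): parent_id=NULL -> NULL
  - task 2 (Optimize): parent_id=1 -> Test
  - task 3 (Design): parent_id=1 -> Test
  - task 4 (Implement): parent_id=NULL -> NULL
  - task 5 (Migrate): parent_id=2 -> Optimize
  - task 6 (Review): parent_id=3 -> Design
  - task 7 (Document): parent_id=NULL -> NULL
  - task 8 (Audit): parent_id=7 -> Document
  - task 9 (Research): parent_id=4 -> Implement

SQL:
SELECT a.name, b.name AS project, c.name AS parent
FROM tasks a
LEFT JOIN projects b ON a.project_id = b.id
LEFT JOIN tasks c ON a.parent_id = c.id

Result:
name      | project | parent   
----------+---------+----------
Test      | NULL    | NULL     
Optimize  | Phoenix | Test     
Design    | Nimbus  | Test     
Implement | Phoenix | NULL     
Migrate   | Nimbus  | Optimize 
Review    | Orion   | Design   
Document  | NULL    | NULL     
Audit     | Nimbus  | Document 
Research  | Nimbus  | Implement


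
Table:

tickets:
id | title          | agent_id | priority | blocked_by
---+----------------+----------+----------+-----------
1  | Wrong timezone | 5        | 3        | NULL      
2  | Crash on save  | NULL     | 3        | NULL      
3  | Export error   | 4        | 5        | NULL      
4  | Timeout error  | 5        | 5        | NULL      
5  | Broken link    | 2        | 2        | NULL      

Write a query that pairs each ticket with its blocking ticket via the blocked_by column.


This is a self-join: tickets is joined to a second copy of itself, matching each row's blocked_by to another row's id. Use LEFT JOIN so rows with blocked_by=NULL are kept.
  - ticket 1 (Wrong timezone): blocked_by=NULL -> NULL
  - ticket 2 (Crash on save): blocked_by=NULL -> NULL
  - ticket 3 (Export error): blocked_by=NULL -> NULL
  - ticket 4 (Timeout error): blocked_by=NULL -> NULL
  - ticket 5 (Broken link): blocked_by=NULL -> NULL

SQL:
SELECT a.title AS item, b.title AS blocked_by
FROM tickets a
LEFT JOIN tickets b ON a.blocked_by = b.id

Result:
item           | blocked_by
---------------+-----------
Wrong timezone | NULL      
Crash on save  | NULL      
Export error   | NULL      
Timeout error  | NULL      
Broken link    | NULL      


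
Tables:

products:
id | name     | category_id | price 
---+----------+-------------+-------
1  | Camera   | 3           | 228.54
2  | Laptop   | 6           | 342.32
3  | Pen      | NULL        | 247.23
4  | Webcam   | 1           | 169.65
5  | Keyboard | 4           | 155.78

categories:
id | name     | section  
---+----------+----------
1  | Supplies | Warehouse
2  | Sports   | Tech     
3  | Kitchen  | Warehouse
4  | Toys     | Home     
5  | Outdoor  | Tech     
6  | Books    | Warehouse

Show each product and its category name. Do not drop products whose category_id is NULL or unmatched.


LEFT JOIN keeps every row from products (the left table); where category_id has no match in categories, the category columns become NULL. Walk through each product:
  - product 1 (Camera): category_id=3 -> matches Kitchen
  - product 2 (Laptop): category_id=6 -> matches Books
  - product 3 (Pen): category_id=NULL, no match -> kept with NULL
  - product 4 (Webcam): category_id=1 -> matches Supplies
  - product 5 (Keyboard): category_id=4 -> matches Toys
All 5 rows appear; 1 has NULL category.

SQL:
SELECT a.name, b.name AS category
FROM products a
LEFT JOIN categories b ON a.category_id = b.id

Result:
name     | category
---------+---------
Camera   | Kitchen 
Laptop   | Books   
Pen      | NULL    
Webcam   | Supplies
Keyboard | Toys    


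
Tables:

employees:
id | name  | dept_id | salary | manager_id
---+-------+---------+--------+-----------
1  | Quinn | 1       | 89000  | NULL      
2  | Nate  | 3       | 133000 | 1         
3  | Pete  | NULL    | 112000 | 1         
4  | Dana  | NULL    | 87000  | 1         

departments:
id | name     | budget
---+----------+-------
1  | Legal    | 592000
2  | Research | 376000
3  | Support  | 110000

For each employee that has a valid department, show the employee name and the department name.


INNER JOIN keeps only employees rows whose dept_id matches an id in departments. Walk through each employee:
  - employee 1 (Quinn): dept_id=1 -> matches Legal
  - employee 2 (Nate): dept_id=3 -> matches Support
  - employee 3 (Pete): dept_id=NULL, no match -> dropped
  - employee 4 (Dana): dept_id=NULL, no match -> dropped
So 2 of 4 rows are dropped.

SQL:
SELECT a.name, b.name AS department
FROM employees a
INNER JOIN departments b ON a.dept_id = b.id

Result:
name  | department
------+-----------
Quinn | Legal     
Nate  | Support   


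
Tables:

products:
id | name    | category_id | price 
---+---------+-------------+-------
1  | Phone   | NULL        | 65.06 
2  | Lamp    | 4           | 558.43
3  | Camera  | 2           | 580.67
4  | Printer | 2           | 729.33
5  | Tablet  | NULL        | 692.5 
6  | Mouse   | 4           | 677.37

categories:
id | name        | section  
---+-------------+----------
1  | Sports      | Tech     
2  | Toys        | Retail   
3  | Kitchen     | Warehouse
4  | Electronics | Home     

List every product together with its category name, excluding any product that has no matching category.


INNER JOIN keeps only products rows whose category_id matches an id in categories. Walk through each product:
  - product 1 (Phone): category_id=NULL, no match -> dropped
  - product 2 (Lamp): category_id=4 -> matches Electronics
  - product 3 (Camera): category_id=2 -> matches Toys
  - product 4 (Printer): category_id=2 -> matches Toys
  - product 5 (Tablet): category_id=NULL, no match -> dropped
  - product 6 (Mouse): category_id=4 -> matches Electronics
So 2 of 6 rows are dropped.

SQL:
SELECT a.name, b.name AS category
FROM products a
INNER JOIN categories b ON a.category_id = b.id

Result:
name    | category   
--------+------------
Lamp    | Electronics
Camera  | Toys       
Printer | Toys       
Mouse   | Electronics


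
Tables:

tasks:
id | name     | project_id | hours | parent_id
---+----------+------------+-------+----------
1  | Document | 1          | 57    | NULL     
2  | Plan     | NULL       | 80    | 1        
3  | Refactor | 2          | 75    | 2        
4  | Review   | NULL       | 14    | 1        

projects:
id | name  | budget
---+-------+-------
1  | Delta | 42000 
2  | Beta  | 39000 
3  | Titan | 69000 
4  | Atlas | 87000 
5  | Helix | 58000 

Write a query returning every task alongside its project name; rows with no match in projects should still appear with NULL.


LEFT JOIN keeps every row from tasks (the left table); where project_id has no match in projects, the project columns become NULL. Walk through each task:
  - task 1 (Document): project_id=1 -> matches Delta
  - task 2 (Plan): project_id=NULL, no match -> kept with NULL
  - task 3 (Refactor): project_id=2 -> matches Beta
  - task 4 (Review): project_id=NULL, no match -> kept with NULL
All 4 rows appear; 2 have NULL project.

SQL:
SELECT a.name, b.name AS project
FROM tasks a
LEFT JOIN projects b ON a.project_id = b.id

Result:
name     | project
---------+--------
Document | Delta  
Plan     | NULL   
Refactor | Beta   
Review   | NULL   


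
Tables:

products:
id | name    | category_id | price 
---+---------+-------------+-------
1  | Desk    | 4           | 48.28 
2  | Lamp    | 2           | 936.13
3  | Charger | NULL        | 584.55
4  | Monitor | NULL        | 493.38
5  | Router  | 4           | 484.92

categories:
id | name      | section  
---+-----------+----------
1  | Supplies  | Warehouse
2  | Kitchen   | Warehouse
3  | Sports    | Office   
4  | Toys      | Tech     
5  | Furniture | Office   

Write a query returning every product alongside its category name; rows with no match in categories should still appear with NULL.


LEFT JOIN keeps every row from products (the left table); where category_id has no match in categories, the category columns become NULL. Walk through each product:
  - product 1 (Desk): category_id=4 -> matches Toys
  - product 2 (Lamp): category_id=2 -> matches Kitchen
  - product 3 (Charger): category_id=NULL, no match -> kept with NULL
  - product 4 (Monitor): category_id=NULL, no match -> kept with NULL
  - product 5 (Router): category_id=4 -> matches Toys
All 5 rows appear; 2 have NULL category.

SQL:
SELECT a.name, b.name AS category
FROM products a
LEFT JOIN categories b ON a.category_id = b.id

Result:
name    | category
--------+---------
Desk    | Toys    
Lamp    | Kitchen 
Charger | NULL    
Monitor | NULL    
Router  | Toys    


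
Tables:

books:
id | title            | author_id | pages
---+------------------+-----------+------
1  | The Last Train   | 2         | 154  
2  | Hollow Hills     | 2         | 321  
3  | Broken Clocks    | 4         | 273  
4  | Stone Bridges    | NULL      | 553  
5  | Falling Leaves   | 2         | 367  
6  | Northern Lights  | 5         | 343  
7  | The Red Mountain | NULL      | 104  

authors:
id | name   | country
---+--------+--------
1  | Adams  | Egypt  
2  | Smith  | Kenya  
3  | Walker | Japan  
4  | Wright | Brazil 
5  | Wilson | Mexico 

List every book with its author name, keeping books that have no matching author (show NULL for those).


LEFT JOIN keeps every row from books (the left table); where author_id has no match in authors, the author columns become NULL. Walk through each book:
  - book 1 (The Last Train): author_id=2 -> matches Smith
  - book 2 (Hollow Hills): author_id=2 -> matches Smith
  - book 3 (Broken Clocks): author_id=4 -> matches Wright
  - book 4 (Stone Bridges): author_id=NULL, no match -> kept with NULL
  - book 5 (Falling Leaves): author_id=2 -> matches Smith
  - book 6 (Northern Lights): author_id=5 -> matches Wilson
  - book 7 (The Red Mountain): author_id=NULL, no match -> kept with NULL
All 7 rows appear; 2 have NULL author.

SQL:
SELECT a.title, b.name AS author
FROM books a
LEFT JOIN authors b ON a.author_id = b.id

Result:
title            | author
-----------------+-------
The Last Train   | Smith 
Hollow Hills     | Smith 
Broken Clocks    | Wright
Stone Bridges    | NULL  
Falling Leaves   | Smith 
Northern Lights  | Wilson
The Red Mountain | NULL  


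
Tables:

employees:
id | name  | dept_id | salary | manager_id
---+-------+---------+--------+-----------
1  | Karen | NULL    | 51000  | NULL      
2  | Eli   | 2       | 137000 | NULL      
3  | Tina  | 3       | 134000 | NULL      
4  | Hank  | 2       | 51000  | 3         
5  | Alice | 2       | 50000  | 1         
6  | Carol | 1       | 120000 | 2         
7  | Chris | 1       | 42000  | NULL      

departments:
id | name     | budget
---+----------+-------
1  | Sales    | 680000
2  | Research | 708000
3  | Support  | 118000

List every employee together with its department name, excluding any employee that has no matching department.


INNER JOIN keeps only employees rows whose dept_id matches an id in departments. Walk through each employee:
  - employee 1 (Karen): dept_id=NULL, no match -> dropped
  - employee 2 (Eli): dept_id=2 -> matches Research
  - employee 3 (Tina): dept_id=3 -> matches Support
  - employee 4 (Hank): dept_id=2 -> matches Research
  - employee 5 (Alice): dept_id=2 -> matches Research
  - employee 6 (Carol): dept_id=1 -> matches Sales
  - employee 7 (Chris): dept_id=1 -> matches Sales
So 1 of 7 rows is dropped.

SQL:
SELECT a.name, b.name AS department
FROM employees a
INNER JOIN departments b ON a.dept_id = b.id

Result:
name  | department
------+-----------
Eli   | Research  
Tina  | Support   
Hank  | Research  
Alice | Research  
Carol | Sales     
Chris | Sales     


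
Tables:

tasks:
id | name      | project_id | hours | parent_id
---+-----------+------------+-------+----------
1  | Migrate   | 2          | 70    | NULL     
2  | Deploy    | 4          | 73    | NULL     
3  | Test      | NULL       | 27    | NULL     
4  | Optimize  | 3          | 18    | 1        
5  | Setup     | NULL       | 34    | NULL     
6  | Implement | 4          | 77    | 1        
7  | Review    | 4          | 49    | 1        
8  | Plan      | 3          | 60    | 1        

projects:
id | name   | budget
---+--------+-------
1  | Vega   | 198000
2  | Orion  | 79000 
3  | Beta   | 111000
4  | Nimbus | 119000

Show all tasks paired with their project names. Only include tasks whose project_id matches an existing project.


INNER JOIN keeps only tasks rows whose project_id matches an id in projects. Walk through each task:
  - task 1 (Migrate): project_id=2 -> matches Orion
  - task 2 (Deploy): project_id=4 -> matches Nimbus
  - task 3 (Test): project_id=NULL, no match -> dropped
  - task 4 (Optimize): project_id=3 -> matches Beta
  - task 5 (Setup): project_id=NULL, no match -> dropped
  - task 6 (Implement): project_id=4 -> matches Nimbus
  - task 7 (Review): project_id=4 -> matches Nimbus
  - task 8 (Plan): project_id=3 -> matches Beta
So 2 of 8 rows are dropped.

SQL:
SELECT a.name, b.name AS project
FROM tasks a
INNER JOIN projects b ON a.project_id = b.id

Result:
name      | project
----------+--------
Migrate   | Orion  
Deploy    | Nimbus 
Optimize  | Beta   
Implement | Nimbus 
Review    | Nimbus 
Plan      | Beta   


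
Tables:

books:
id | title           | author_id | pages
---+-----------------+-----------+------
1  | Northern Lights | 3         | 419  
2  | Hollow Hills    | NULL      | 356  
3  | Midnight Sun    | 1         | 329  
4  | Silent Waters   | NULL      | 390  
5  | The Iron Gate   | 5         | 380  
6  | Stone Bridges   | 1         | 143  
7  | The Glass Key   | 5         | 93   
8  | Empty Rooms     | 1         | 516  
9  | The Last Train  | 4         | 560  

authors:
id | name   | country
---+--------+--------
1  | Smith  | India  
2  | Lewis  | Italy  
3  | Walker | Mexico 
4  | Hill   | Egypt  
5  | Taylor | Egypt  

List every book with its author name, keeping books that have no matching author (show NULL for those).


LEFT JOIN keeps every row from books (the left table); where author_id has no match in authors, the author columns become NULL. Walk through each book:
  - book 1 (Northern Lights): author_id=3 -> matches Walker
  - book 2 (Hollow Hills): author_id=NULL, no match -> kept with NULL
  - book 3 (Midnight Sun): author_id=1 -> matches Smith
  - book 4 (Silent Waters): author_id=NULL, no match -> kept with NULL
  - book 5 (The Iron Gate): author_id=5 -> matches Taylor
  - book 6 (Stone Bridges): author_id=1 -> matches Smith
  - book 7 (The Glass Key): author_id=5 -> matches Taylor
  - book 8 (Empty Rooms): author_id=1 -> matches Smith
  - book 9 (The Last Train): author_id=4 -> matches Hill
All 9 rows appear; 2 have NULL author.

SQL:
SELECT a.title, b.name AS author
FROM books a
LEFT JOIN authors b ON a.author_id = b.id

Result:
title           | author
----------------+-------
Northern Lights | Walker
Hollow Hills    | NULL  
Midnight Sun    | Smith 
Silent Waters   | NULL  
The Iron Gate   | Taylor
Stone Bridges   | Smith 
The Glass Key   | Taylor
Empty Rooms     | Smith 
The Last Train  | Hill  


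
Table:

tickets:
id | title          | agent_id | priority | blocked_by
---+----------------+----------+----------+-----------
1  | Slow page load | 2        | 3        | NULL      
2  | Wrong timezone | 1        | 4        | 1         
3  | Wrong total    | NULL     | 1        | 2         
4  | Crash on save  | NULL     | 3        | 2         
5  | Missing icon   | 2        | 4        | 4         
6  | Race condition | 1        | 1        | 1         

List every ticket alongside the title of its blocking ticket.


This is a self-join: tickets is joined to a second copy of itself, matching each row's blocked_by to another row's id. Use LEFT JOIN so rows with blocked_by=NULL are kept.
  - ticket 1 (Slow page load): blocked_by=NULL -> NULL
  - ticket 2 (Wrong timezone): blocked_by=1 -> Slow page load
  - ticket 3 (Wrong total): blocked_by=2 -> Wrong timezone
  - ticket 4 (Crash on save): blocked_by=2 -> Wrong timezone
  - ticket 5 (Missing icon): blocked_by=4 -> Crash on save
  - ticket 6 (Race condition): blocked_by=1 -> Slow page load

SQL:
SELECT a.title AS item, b.title AS blocked_by
FROM tickets a
LEFT JOIN tickets b ON a.blocked_by = b.id

Result:
item           | blocked_by    
---------------+---------------
Slow page load | NULL          
Wrong timezone | Slow page load
Wrong total    | Wrong timezone
Crash on save  | Wrong timezone
Missing icon   | Crash on save 
Race condition | Slow page load


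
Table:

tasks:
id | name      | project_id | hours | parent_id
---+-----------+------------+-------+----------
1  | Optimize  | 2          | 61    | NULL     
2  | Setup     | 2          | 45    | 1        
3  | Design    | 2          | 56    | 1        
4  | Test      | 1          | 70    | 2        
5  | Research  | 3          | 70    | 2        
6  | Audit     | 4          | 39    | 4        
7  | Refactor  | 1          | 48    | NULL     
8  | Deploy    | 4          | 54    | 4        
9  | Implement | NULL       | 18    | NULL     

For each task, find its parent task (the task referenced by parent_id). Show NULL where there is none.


This is a self-join: tasks is joined to a second copy of itself, matching each row's parent_id to another row's id. Use LEFT JOIN so rows with parent_id=NULL are kept.
  - task 1 (Optimize): parent_id=NULL -> NULL
  - task 2 (Setup): parent_id=1 -> Optimize
  - task 3 (Design): parent_id=1 -> Optimize
  - task 4 (Test): parent_id=2 -> Setup
  - task 5 (Research): parent_id=2 -> Setup
  - task 6 (Audit): parent_id=4 -> Test
  - task 7 (Refactor): parent_id=NULL -> NULL
  - task 8 (Deploy): parent_id=4 -> Test
  - task 9 (Implement): parent_id=NULL -> NULL

SQL:
SELECT a.name AS item, b.name AS parent
FROM tasks a
LEFT JOIN tasks b ON a.parent_id = b.id

Result:
item      | parent  
----------+---------
Optimize  | NULL    
Setup     | Optimize
Design    | Optimize
Test      | Setup   
Research  | Setup   
Audit     | Test    
Refactor  | NULL    
Deploy    | Test    
Implement | NULL    


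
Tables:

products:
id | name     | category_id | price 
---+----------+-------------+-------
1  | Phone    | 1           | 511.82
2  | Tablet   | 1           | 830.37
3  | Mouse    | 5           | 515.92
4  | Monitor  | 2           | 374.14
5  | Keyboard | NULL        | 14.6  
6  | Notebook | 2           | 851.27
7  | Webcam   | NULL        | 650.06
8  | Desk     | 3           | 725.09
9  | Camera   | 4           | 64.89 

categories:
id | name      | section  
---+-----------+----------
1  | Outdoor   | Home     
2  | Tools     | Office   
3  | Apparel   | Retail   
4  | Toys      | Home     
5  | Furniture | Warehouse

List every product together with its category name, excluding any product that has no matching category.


INNER JOIN keeps only products rows whose category_id matches an id in categories. Walk through each product:
  - product 1 (Phone): category_id=1 -> matches Outdoor
  - product 2 (Tablet): category_id=1 -> matches Outdoor
  - product 3 (Mouse): category_id=5 -> matches Furniture
  - product 4 (Monitor): category_id=2 -> matches Tools
  - product 5 (Keyboard): category_id=NULL, no match -> dropped
  - product 6 (Notebook): category_id=2 -> matches Tools
  - product 7 (Webcam): category_id=NULL, no match -> dropped
  - product 8 (Desk): category_id=3 -> matches Apparel
  - product 9 (Camera): category_id=4 -> matches Toys
So 2 of 9 rows are dropped.

SQL:
SELECT a.name, b.name AS category
FROM products a
INNER JOIN categories b ON a.category_id = b.id

Result:
name     | category 
---------+----------
Phone    | Outdoor  
Tablet   | Outdoor  
Mouse    | Furniture
Monitor  | Tools    
Notebook | Tools    
Desk     | Apparel  
Camera   | Toys     


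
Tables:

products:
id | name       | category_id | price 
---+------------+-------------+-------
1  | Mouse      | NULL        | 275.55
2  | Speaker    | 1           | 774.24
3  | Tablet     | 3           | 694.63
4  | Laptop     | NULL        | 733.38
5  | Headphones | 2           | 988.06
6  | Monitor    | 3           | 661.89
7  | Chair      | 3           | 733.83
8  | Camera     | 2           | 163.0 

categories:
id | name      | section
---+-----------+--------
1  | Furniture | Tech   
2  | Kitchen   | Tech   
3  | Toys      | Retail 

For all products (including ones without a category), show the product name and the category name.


LEFT JOIN keeps every row from products (the left table); where category_id has no match in categories, the category columns become NULL. Walk through each product:
  - product 1 (Mouse): category_id=NULL, no match -> kept with NULL
  - product 2 (Speaker): category_id=1 -> matches Furniture
  - product 3 (Tablet): category_id=3 -> matches Toys
  - product 4 (Laptop): category_id=NULL, no match -> kept with NULL
  - product 5 (Headphones): category_id=2 -> matches Kitchen
  - product 6 (Monitor): category_id=3 -> matches Toys
  - product 7 (Chair): category_id=3 -> matches Toys
  - product 8 (Camera): category_id=2 -> matches Kitchen
All 8 rows appear; 2 have NULL category.

SQL:
SELECT a.name, b.name AS category
FROM products a
LEFT JOIN categories b ON a.category_id = b.id

Result:
name       | category 
-----------+----------
Mouse      | NULL     
Speaker    | Furniture
Tablet     | Toys     
Laptop     | NULL     
Headphones | Kitchen  
Monitor    | Toys     
Chair      | Toys     
Camera     | Kitchen  


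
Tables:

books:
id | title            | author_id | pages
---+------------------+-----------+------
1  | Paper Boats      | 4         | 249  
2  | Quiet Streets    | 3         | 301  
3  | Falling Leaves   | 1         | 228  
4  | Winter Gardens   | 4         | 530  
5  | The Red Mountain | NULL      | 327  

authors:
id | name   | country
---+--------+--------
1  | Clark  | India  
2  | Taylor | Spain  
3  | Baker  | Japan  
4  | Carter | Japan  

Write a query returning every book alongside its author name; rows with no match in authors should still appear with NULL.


LEFT JOIN keeps every row from books (the left table); where author_id has no match in authors, the author columns become NULL. Walk through each book:
  - book 1 (Paper Boats): author_id=4 -> matches Carter
  - book 2 (Quiet Streets): author_id=3 -> matches Baker
  - book 3 (Falling Leaves): author_id=1 -> matches Clark
  - book 4 (Winter Gardens): author_id=4 -> matches Carter
  - book 5 (The Red Mountain): author_id=NULL, no match -> kept with NULL
All 5 rows appear; 1 has NULL author.

SQL:
SELECT a.title, b.name AS author
FROM books a
LEFT JOIN authors b ON a.author_id = b.id

Result:
title            | author
-----------------+-------
Paper Boats      | Carter
Quiet Streets    | Baker 
Falling Leaves   | Clark 
Winter Gardens   | Carter
The Red Mountain | NULL  


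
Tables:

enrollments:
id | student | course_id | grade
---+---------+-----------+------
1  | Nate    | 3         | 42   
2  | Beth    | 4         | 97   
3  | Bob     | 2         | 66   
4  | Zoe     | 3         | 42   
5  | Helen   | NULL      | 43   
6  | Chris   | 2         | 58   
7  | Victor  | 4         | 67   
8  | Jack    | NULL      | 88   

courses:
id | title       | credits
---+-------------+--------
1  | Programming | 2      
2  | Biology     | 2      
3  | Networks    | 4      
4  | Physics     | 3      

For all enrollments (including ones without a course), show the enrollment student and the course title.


LEFT JOIN keeps every row from enrollments (the left table); where course_id has no match in courses, the course columns become NULL. Walk through each enrollment:
  - enrollment 1 (Nate): course_id=3 -> matches Networks
  - enrollment 2 (Beth): course_id=4 -> matches Physics
  - enrollment 3 (Bob): course_id=2 -> matches Biology
  - enrollment 4 (Zoe): course_id=3 -> matches Networks
  - enrollment 5 (Helen): course_id=NULL, no match -> kept with NULL
  - enrollment 6 (Chris): course_id=2 -> matches Biology
  - enrollment 7 (Victor): course_id=4 -> matches Physics
  - enrollment 8 (Jack): course_id=NULL, no match -> kept with NULL
All 8 rows appear; 2 have NULL course.

SQL:
SELECT a.student, b.title AS course
FROM enrollments a
LEFT JOIN courses b ON a.course_id = b.id

Result:
student | course  
--------+---------
Nate    | Networks
Beth    | Physics 
Bob     | Biology 
Zoe     | Networks
Helen   | NULL    
Chris   | Biology 
Victor  | Physics 
Jack    | NULL    


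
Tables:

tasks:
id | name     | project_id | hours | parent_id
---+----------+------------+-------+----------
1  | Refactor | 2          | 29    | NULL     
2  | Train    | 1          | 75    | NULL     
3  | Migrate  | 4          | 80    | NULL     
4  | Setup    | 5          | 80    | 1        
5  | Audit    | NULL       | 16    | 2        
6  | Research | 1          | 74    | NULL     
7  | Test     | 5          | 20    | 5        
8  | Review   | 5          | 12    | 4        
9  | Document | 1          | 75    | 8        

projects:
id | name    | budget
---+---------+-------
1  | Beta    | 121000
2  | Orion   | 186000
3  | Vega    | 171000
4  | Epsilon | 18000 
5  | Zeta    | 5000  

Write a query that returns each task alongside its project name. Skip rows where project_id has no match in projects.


INNER JOIN keeps only tasks rows whose project_id matches an id in projects. Walk through each task:
  - task 1 (Refactor): project_id=2 -> matches Orion
  - task 2 (Train): project_id=1 -> matches Beta
  - task 3 (Migrate): project_id=4 -> matches Epsilon
  - task 4 (Setup): project_id=5 -> matches Zeta
  - task 5 (Audit): project_id=NULL, no match -> dropped
  - task 6 (Research): project_id=1 -> matches Beta
  - task 7 (Test): project_id=5 -> matches Zeta
  - task 8 (Review): project_id=5 -> matches Zeta
  - task 9 (Document): project_id=1 -> matches Beta
So 1 of 9 rows is dropped.

SQL:
SELECT a.name, b.name AS project
FROM tasks a
INNER JOIN projects b ON a.project_id = b.id

Result:
name     | project
---------+--------
Refactor | Orion  
Train    | Beta   
Migrate  | Epsilon
Setup    | Zeta   
Research | Beta   
Test     | Zeta   
Review   | Zeta   
Document | Beta   


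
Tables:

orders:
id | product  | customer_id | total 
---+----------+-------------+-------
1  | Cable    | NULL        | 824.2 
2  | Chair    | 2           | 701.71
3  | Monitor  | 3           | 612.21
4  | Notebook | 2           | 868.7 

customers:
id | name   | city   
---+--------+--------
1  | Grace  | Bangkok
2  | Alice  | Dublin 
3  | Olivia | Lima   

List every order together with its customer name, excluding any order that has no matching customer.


INNER JOIN keeps only orders rows whose customer_id matches an id in customers. Walk through each order:
  - order 1 (Cable): customer_id=NULL, no match -> dropped
  - order 2 (Chair): customer_id=2 -> matches Alice
  - order 3 (Monitor): customer_id=3 -> matches Olivia
  - order 4 (Notebook): customer_id=2 -> matches Alice
So 1 of 4 rows is dropped.

SQL:
SELECT a.product, b.name AS customer
FROM orders a
INNER JOIN customers b ON a.customer_id = b.id

Result:
product  | customer
---------+---------
Chair    | Alice   
Monitor  | Olivia  
Notebook | Alice   


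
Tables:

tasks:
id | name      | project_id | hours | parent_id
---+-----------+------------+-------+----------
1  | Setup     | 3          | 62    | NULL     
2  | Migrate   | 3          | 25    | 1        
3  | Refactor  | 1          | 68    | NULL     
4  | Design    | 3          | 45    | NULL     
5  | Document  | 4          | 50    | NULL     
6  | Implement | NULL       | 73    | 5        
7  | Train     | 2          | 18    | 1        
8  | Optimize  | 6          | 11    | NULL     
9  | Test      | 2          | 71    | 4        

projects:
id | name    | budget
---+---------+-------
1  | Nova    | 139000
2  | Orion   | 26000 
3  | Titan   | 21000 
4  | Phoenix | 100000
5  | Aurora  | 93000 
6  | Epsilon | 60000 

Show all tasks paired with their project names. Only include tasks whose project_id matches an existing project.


INNER JOIN keeps only tasks rows whose project_id matches an id in projects. Walk through each task:
  - task 1 (Setup): project_id=3 -> matches Titan
  - task 2 (Migrate): project_id=3 -> matches Titan
  - task 3 (Refactor): project_id=1 -> matches Nova
  - task 4 (Design): project_id=3 -> matches Titan
  - task 5 (Document): project_id=4 -> matches Phoenix
  - task 6 (Implement): project_id=NULL, no match -> dropped
  - task 7 (Train): project_id=2 -> matches Orion
  - task 8 (Optimize): project_id=6 -> matches Epsilon
  - task 9 (Test): project_id=2 -> matches Orion
So 1 of 9 rows is dropped.

SQL:
SELECT a.name, b.name AS project
FROM tasks a
INNER JOIN projects b ON a.project_id = b.id

Result:
name     | project
---------+--------
Setup    | Titan  
Migrate  | Titan  
Refactor | Nova   
Design   | Titan  
Document | Phoenix
Train    | Orion  
Optimize | Epsilon
Test     | Orion  


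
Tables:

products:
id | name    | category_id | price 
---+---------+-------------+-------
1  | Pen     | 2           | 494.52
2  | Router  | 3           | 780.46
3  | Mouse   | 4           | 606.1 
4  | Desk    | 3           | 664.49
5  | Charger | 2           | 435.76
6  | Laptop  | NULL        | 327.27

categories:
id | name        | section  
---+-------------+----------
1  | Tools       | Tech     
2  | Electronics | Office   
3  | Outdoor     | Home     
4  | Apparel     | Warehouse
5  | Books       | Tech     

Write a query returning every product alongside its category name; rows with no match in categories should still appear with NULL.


LEFT JOIN keeps every row from products (the left table); where category_id has no match in categories, the category columns become NULL. Walk through each product:
  - product 1 (Pen): category_id=2 -> matches Electronics
  - product 2 (Router): category_id=3 -> matches Outdoor
  - product 3 (Mouse): category_id=4 -> matches Apparel
  - product 4 (Desk): category_id=3 -> matches Outdoor
  - product 5 (Charger): category_id=2 -> matches Electronics
  - product 6 (Laptop): category_id=NULL, no match -> kept with NULL
All 6 rows appear; 1 has NULL category.

SQL:
SELECT a.name, b.name AS category
FROM products a
LEFT JOIN categories b ON a.category_id = b.id

Result:
name    | category   
--------+------------
Pen     | Electronics
Router  | Outdoor    
Mouse   | Apparel    
Desk    | Outdoor    
Charger | Electronics
Laptop  | NULL       


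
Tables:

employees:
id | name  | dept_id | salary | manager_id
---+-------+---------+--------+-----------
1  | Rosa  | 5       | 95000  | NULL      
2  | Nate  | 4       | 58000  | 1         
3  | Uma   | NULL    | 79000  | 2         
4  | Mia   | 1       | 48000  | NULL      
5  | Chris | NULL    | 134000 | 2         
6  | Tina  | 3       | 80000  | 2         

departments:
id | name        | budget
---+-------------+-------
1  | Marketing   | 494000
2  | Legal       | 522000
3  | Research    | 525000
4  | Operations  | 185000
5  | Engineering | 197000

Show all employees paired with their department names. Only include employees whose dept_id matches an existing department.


INNER JOIN keeps only employees rows whose dept_id matches an id in departments. Walk through each employee:
  - employee 1 (Rosa): dept_id=5 -> matches Engineering
  - employee 2 (Nate): dept_id=4 -> matches Operations
  - employee 3 (Uma): dept_id=NULL, no match -> dropped
  - employee 4 (Mia): dept_id=1 -> matches Marketing
  - employee 5 (Chris): dept_id=NULL, no match -> dropped
  - employee 6 (Tina): dept_id=3 -> matches Research
So 2 of 6 rows are dropped.

SQL:
SELECT a.name, b.name AS department
FROM employees a
INNER JOIN departments b ON a.dept_id = b.id

Result:
name | department 
-----+------------
Rosa | Engineering
Nate | Operations 
Mia  | Marketing  
Tina | Research   
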